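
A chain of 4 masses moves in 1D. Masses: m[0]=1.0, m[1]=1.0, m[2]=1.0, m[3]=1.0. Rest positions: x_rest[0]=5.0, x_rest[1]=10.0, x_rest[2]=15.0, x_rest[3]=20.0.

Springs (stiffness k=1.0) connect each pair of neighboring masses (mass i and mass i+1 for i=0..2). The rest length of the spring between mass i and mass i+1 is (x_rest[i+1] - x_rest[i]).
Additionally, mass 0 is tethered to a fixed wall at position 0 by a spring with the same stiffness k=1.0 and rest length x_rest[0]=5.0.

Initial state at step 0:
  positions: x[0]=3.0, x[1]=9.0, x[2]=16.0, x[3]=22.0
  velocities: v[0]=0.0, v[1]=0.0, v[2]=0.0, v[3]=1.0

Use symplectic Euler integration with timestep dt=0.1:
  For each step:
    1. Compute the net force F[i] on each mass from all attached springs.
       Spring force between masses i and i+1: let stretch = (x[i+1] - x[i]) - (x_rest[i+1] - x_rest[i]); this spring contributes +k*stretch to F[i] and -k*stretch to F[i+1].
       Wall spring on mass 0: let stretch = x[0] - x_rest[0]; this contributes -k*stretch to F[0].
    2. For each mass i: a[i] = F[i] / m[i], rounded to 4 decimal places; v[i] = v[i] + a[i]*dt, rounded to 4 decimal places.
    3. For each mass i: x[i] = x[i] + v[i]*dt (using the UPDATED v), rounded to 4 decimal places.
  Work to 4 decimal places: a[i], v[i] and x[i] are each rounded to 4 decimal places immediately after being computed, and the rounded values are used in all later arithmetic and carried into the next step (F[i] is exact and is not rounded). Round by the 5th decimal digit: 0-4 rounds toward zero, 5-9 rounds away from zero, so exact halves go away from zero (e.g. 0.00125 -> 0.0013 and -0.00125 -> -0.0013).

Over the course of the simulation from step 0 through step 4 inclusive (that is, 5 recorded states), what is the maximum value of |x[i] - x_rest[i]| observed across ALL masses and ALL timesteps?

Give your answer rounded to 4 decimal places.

Step 0: x=[3.0000 9.0000 16.0000 22.0000] v=[0.0000 0.0000 0.0000 1.0000]
Step 1: x=[3.0300 9.0100 15.9900 22.0900] v=[0.3000 0.1000 -0.1000 0.9000]
Step 2: x=[3.0895 9.0300 15.9712 22.1690] v=[0.5950 0.2000 -0.1880 0.7900]
Step 3: x=[3.1775 9.0600 15.9450 22.2360] v=[0.8801 0.3001 -0.2623 0.6702]
Step 4: x=[3.2926 9.1000 15.9128 22.2901] v=[1.1506 0.4004 -0.3217 0.5411]
Max displacement = 2.2901

Answer: 2.2901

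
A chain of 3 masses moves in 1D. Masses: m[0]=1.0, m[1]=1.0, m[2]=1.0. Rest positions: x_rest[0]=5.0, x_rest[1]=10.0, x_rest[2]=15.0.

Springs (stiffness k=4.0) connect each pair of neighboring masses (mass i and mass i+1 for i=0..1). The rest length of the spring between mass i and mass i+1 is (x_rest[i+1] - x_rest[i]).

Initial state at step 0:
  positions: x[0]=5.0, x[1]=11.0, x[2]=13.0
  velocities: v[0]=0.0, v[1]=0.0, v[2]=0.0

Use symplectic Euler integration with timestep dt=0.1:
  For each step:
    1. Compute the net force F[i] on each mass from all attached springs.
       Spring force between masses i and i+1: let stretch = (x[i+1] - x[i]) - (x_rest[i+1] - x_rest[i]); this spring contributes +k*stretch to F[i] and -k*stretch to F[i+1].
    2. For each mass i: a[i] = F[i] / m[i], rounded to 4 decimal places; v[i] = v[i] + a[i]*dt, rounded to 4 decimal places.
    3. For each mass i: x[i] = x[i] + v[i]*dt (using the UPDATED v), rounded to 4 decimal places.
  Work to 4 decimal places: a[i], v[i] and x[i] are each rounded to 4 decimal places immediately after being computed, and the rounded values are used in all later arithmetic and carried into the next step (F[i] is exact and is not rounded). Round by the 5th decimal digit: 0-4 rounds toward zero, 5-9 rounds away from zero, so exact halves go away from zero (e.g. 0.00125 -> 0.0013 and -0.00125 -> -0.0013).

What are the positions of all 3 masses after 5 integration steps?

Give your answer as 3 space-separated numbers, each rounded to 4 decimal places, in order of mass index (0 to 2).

Step 0: x=[5.0000 11.0000 13.0000] v=[0.0000 0.0000 0.0000]
Step 1: x=[5.0400 10.8400 13.1200] v=[0.4000 -1.6000 1.2000]
Step 2: x=[5.1120 10.5392 13.3488] v=[0.7200 -3.0080 2.2880]
Step 3: x=[5.2011 10.1337 13.6652] v=[0.8909 -4.0550 3.1642]
Step 4: x=[5.2875 9.6722 14.0404] v=[0.8639 -4.6154 3.7516]
Step 5: x=[5.3493 9.2100 14.4408] v=[0.6178 -4.6220 4.0043]

Answer: 5.3493 9.2100 14.4408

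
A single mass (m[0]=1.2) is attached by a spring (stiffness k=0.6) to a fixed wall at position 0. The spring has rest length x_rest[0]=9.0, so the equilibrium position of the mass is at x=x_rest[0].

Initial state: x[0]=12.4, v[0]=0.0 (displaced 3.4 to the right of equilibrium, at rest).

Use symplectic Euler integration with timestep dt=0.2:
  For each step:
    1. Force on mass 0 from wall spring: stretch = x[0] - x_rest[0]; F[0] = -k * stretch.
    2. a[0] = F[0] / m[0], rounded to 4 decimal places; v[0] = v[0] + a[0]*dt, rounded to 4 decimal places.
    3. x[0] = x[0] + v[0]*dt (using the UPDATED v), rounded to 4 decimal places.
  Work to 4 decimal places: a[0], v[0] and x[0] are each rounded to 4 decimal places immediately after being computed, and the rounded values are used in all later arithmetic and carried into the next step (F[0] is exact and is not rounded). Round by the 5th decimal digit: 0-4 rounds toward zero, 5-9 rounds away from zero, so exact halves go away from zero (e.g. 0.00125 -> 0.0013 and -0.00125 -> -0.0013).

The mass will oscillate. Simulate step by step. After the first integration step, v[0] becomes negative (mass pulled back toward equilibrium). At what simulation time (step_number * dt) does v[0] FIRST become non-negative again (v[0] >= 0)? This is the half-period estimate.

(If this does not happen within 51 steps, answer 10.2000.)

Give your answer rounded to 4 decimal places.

Answer: 4.6000

Derivation:
Step 0: x=[12.4000] v=[0.0000]
Step 1: x=[12.3320] v=[-0.3400]
Step 2: x=[12.1974] v=[-0.6732]
Step 3: x=[11.9988] v=[-0.9929]
Step 4: x=[11.7402] v=[-1.2928]
Step 5: x=[11.4268] v=[-1.5668]
Step 6: x=[11.0649] v=[-1.8095]
Step 7: x=[10.6617] v=[-2.0160]
Step 8: x=[10.2253] v=[-2.1822]
Step 9: x=[9.7644] v=[-2.3047]
Step 10: x=[9.2882] v=[-2.3811]
Step 11: x=[8.8062] v=[-2.4099]
Step 12: x=[8.3281] v=[-2.3905]
Step 13: x=[7.8634] v=[-2.3233]
Step 14: x=[7.4215] v=[-2.2096]
Step 15: x=[7.0112] v=[-2.0517]
Step 16: x=[6.6406] v=[-1.8528]
Step 17: x=[6.3172] v=[-1.6169]
Step 18: x=[6.0475] v=[-1.3486]
Step 19: x=[5.8368] v=[-1.0533]
Step 20: x=[5.6894] v=[-0.7370]
Step 21: x=[5.6082] v=[-0.4059]
Step 22: x=[5.5949] v=[-0.0667]
Step 23: x=[5.6497] v=[0.2738]
First v>=0 after going negative at step 23, time=4.6000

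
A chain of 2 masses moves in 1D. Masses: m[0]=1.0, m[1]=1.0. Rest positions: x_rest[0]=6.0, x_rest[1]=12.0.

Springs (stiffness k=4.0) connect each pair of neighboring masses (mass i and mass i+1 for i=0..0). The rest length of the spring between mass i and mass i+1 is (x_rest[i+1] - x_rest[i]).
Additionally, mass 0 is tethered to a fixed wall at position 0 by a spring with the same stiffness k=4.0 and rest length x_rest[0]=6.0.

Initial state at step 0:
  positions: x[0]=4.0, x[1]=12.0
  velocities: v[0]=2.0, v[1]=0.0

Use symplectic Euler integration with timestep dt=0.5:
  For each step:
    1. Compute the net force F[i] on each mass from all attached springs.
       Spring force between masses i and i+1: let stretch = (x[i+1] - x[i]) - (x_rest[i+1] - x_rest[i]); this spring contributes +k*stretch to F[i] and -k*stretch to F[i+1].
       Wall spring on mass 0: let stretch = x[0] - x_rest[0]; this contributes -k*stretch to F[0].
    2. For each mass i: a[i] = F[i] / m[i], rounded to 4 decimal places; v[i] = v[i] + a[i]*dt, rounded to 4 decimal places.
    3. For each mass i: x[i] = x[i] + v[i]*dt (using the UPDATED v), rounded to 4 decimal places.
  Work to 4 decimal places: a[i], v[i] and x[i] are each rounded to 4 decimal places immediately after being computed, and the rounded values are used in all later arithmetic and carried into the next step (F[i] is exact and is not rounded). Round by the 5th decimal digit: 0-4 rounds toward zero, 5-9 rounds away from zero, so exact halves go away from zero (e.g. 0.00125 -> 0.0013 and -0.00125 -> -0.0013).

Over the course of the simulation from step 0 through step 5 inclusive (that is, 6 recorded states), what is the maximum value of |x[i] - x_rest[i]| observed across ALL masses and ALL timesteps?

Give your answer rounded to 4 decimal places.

Answer: 3.0000

Derivation:
Step 0: x=[4.0000 12.0000] v=[2.0000 0.0000]
Step 1: x=[9.0000 10.0000] v=[10.0000 -4.0000]
Step 2: x=[6.0000 13.0000] v=[-6.0000 6.0000]
Step 3: x=[4.0000 15.0000] v=[-4.0000 4.0000]
Step 4: x=[9.0000 12.0000] v=[10.0000 -6.0000]
Step 5: x=[8.0000 12.0000] v=[-2.0000 0.0000]
Max displacement = 3.0000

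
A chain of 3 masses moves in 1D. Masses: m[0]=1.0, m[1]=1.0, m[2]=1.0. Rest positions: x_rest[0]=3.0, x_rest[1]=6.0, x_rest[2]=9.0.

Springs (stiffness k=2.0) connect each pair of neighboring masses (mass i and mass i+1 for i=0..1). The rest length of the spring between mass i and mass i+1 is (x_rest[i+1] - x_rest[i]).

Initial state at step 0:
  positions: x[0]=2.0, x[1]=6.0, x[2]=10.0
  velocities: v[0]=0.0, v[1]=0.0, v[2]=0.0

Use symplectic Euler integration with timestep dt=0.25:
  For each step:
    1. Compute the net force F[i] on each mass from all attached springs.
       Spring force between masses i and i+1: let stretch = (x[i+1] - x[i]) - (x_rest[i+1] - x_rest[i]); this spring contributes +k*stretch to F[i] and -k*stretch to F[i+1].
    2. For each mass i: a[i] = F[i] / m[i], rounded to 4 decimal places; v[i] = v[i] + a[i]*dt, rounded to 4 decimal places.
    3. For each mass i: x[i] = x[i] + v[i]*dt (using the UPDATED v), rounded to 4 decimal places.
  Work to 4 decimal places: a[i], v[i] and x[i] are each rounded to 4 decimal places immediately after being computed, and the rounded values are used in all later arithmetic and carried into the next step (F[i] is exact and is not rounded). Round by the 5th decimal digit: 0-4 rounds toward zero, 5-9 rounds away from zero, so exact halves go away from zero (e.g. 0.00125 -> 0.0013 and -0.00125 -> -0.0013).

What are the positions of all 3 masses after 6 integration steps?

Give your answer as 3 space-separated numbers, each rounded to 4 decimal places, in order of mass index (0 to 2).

Answer: 3.6847 6.0002 8.3154

Derivation:
Step 0: x=[2.0000 6.0000 10.0000] v=[0.0000 0.0000 0.0000]
Step 1: x=[2.1250 6.0000 9.8750] v=[0.5000 0.0000 -0.5000]
Step 2: x=[2.3594 6.0000 9.6406] v=[0.9375 0.0000 -0.9375]
Step 3: x=[2.6739 6.0000 9.3262] v=[1.2578 0.0000 -1.2578]
Step 4: x=[3.0291 6.0000 8.9710] v=[1.4209 0.0001 -1.4209]
Step 5: x=[3.3807 6.0001 8.6194] v=[1.4064 0.0002 -1.4064]
Step 6: x=[3.6847 6.0002 8.3154] v=[1.2161 0.0002 -1.2161]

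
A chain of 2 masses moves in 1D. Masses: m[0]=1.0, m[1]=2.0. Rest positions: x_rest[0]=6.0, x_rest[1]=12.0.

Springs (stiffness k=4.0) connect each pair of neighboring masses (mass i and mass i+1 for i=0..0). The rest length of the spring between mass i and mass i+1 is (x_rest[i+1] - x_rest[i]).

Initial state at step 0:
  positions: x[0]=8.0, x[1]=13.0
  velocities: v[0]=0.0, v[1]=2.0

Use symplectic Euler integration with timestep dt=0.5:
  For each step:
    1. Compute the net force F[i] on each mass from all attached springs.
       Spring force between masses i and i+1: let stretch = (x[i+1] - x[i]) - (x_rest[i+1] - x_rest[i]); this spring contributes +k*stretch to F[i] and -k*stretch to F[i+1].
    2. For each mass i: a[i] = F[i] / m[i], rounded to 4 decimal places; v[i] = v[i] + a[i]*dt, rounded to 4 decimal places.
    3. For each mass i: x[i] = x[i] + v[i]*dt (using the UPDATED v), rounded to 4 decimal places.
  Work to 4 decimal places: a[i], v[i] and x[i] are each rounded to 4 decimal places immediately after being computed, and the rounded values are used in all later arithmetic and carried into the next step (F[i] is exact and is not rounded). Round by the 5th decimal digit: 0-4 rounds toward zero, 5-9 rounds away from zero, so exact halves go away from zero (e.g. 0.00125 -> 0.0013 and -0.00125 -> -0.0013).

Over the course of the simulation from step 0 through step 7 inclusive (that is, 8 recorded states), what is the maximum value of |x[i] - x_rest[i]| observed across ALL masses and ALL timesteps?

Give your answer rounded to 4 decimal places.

Answer: 6.4454

Derivation:
Step 0: x=[8.0000 13.0000] v=[0.0000 2.0000]
Step 1: x=[7.0000 14.5000] v=[-2.0000 3.0000]
Step 2: x=[7.5000 15.2500] v=[1.0000 1.5000]
Step 3: x=[9.7500 15.1250] v=[4.5000 -0.2500]
Step 4: x=[11.3750 15.3125] v=[3.2500 0.3750]
Step 5: x=[10.9375 16.5313] v=[-0.8750 2.4375]
Step 6: x=[10.0938 17.9532] v=[-1.6874 2.8437]
Step 7: x=[11.1095 18.4454] v=[2.0314 0.9843]
Max displacement = 6.4454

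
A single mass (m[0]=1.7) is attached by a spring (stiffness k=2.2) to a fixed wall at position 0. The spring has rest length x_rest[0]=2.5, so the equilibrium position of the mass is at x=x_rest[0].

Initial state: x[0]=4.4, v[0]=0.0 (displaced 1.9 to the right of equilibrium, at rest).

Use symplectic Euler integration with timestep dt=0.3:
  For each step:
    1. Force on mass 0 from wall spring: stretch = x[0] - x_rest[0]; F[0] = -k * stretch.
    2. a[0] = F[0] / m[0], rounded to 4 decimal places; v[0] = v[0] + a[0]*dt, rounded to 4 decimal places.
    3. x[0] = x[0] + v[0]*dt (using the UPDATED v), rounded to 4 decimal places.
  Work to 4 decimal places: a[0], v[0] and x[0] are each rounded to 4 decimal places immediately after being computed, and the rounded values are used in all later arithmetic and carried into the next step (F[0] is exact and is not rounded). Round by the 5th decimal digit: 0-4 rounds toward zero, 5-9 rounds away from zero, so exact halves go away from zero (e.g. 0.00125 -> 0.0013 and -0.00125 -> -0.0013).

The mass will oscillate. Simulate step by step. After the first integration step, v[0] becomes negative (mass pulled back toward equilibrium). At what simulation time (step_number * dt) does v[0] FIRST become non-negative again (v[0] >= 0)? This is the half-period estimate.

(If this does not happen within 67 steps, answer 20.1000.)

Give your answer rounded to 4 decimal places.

Step 0: x=[4.4000] v=[0.0000]
Step 1: x=[4.1787] v=[-0.7376]
Step 2: x=[3.7619] v=[-1.3893]
Step 3: x=[3.1981] v=[-1.8792]
Step 4: x=[2.5530] v=[-2.1502]
Step 5: x=[1.9018] v=[-2.1708]
Step 6: x=[1.3202] v=[-1.9386]
Step 7: x=[0.8760] v=[-1.4806]
Step 8: x=[0.6210] v=[-0.8501]
Step 9: x=[0.5848] v=[-0.1206]
Step 10: x=[0.7717] v=[0.6230]
First v>=0 after going negative at step 10, time=3.0000

Answer: 3.0000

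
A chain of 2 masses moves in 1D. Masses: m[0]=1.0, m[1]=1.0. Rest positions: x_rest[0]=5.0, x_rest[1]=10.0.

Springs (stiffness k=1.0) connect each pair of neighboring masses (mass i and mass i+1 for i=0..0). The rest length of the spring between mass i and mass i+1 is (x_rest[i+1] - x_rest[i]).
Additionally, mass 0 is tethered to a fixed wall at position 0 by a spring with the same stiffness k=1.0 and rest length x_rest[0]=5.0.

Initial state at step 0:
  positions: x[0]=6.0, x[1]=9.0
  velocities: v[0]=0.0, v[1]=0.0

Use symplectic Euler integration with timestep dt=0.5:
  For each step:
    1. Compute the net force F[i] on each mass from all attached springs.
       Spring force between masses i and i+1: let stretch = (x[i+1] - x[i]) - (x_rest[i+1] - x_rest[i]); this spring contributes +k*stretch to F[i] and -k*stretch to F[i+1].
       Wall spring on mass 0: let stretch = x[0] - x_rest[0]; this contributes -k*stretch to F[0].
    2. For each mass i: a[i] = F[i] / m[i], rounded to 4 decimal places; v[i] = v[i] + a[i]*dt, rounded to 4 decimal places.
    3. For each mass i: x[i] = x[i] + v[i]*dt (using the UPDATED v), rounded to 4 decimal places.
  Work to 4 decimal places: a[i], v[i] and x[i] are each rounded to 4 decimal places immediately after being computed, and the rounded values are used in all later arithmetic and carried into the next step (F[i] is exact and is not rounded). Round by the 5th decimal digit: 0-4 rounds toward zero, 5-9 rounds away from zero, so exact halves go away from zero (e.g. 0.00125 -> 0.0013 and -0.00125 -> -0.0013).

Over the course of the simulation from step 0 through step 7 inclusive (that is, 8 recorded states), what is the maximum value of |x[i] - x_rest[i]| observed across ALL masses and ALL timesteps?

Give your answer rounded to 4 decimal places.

Step 0: x=[6.0000 9.0000] v=[0.0000 0.0000]
Step 1: x=[5.2500 9.5000] v=[-1.5000 1.0000]
Step 2: x=[4.2500 10.1875] v=[-2.0000 1.3750]
Step 3: x=[3.6719 10.6407] v=[-1.1563 0.9063]
Step 4: x=[3.9180 10.6017] v=[0.4922 -0.0781]
Step 5: x=[4.8556 10.1417] v=[1.8751 -0.9200]
Step 6: x=[5.9008 9.6102] v=[2.0904 -1.0631]
Step 7: x=[6.3982 9.4013] v=[0.9947 -0.4178]
Max displacement = 1.3982

Answer: 1.3982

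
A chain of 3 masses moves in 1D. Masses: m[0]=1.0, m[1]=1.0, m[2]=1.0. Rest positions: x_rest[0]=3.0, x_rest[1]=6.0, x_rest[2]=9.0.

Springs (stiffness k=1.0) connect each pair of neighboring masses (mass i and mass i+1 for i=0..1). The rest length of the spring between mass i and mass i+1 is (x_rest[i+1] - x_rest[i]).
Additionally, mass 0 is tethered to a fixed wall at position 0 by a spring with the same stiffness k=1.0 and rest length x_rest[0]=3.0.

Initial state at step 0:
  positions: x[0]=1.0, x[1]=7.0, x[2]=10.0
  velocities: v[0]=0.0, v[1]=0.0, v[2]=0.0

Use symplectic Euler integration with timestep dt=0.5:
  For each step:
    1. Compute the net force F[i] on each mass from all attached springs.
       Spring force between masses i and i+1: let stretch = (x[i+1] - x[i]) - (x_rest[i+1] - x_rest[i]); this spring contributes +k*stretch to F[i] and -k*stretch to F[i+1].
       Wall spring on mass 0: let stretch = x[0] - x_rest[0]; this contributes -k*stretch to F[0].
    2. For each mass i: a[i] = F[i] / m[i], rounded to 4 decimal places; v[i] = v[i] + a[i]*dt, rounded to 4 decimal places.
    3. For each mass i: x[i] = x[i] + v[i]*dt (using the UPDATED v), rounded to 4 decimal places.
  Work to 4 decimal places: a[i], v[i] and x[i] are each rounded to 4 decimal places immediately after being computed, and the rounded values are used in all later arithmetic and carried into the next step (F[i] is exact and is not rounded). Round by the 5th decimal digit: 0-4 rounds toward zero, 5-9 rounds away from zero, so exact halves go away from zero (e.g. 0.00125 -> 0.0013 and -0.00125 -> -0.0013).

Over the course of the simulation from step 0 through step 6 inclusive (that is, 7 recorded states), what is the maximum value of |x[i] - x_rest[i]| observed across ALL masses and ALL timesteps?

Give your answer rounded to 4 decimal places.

Step 0: x=[1.0000 7.0000 10.0000] v=[0.0000 0.0000 0.0000]
Step 1: x=[2.2500 6.2500 10.0000] v=[2.5000 -1.5000 0.0000]
Step 2: x=[3.9375 5.4375 9.8125] v=[3.3750 -1.6250 -0.3750]
Step 3: x=[5.0157 5.3438 9.2813] v=[2.1563 -0.1875 -1.0625]
Step 4: x=[4.9220 6.1524 8.5157] v=[-0.1875 1.6172 -1.5313]
Step 5: x=[3.9054 7.2443 7.9092] v=[-2.0333 2.1837 -1.2130]
Step 6: x=[2.7471 7.6677 7.8865] v=[-2.3166 0.8467 -0.0455]
Max displacement = 2.0157

Answer: 2.0157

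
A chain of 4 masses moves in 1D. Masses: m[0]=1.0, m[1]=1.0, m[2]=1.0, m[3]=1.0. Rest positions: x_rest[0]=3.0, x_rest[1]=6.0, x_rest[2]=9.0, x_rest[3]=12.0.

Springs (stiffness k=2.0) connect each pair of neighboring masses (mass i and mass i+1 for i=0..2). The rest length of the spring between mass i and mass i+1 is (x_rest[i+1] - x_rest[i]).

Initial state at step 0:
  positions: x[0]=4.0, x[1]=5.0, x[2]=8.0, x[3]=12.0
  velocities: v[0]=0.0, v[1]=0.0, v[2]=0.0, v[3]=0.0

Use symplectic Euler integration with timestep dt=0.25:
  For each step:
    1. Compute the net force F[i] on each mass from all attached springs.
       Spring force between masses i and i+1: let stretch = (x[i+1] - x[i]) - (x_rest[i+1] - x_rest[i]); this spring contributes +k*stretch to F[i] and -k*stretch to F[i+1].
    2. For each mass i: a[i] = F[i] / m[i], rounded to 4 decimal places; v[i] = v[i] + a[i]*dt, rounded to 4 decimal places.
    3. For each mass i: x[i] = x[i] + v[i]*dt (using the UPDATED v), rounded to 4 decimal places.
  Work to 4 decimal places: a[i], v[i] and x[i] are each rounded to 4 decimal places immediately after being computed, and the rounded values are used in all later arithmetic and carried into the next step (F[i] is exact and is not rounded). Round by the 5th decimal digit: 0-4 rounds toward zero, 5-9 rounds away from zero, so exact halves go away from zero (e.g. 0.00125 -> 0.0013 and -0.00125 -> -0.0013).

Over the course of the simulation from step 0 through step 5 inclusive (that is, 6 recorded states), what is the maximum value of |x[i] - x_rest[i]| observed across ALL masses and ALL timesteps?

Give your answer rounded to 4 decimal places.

Answer: 1.0081

Derivation:
Step 0: x=[4.0000 5.0000 8.0000 12.0000] v=[0.0000 0.0000 0.0000 0.0000]
Step 1: x=[3.7500 5.2500 8.1250 11.8750] v=[-1.0000 1.0000 0.5000 -0.5000]
Step 2: x=[3.3125 5.6719 8.3594 11.6563] v=[-1.7500 1.6875 0.9375 -0.8750]
Step 3: x=[2.7949 6.1348 8.6700 11.4004] v=[-2.0703 1.8516 1.2422 -1.0235]
Step 4: x=[2.3198 6.4971 9.0050 11.1782] v=[-1.9004 1.4493 1.3398 -0.8887]
Step 5: x=[1.9919 6.6508 9.2981 11.0594] v=[-1.3118 0.6146 1.1725 -0.4753]
Max displacement = 1.0081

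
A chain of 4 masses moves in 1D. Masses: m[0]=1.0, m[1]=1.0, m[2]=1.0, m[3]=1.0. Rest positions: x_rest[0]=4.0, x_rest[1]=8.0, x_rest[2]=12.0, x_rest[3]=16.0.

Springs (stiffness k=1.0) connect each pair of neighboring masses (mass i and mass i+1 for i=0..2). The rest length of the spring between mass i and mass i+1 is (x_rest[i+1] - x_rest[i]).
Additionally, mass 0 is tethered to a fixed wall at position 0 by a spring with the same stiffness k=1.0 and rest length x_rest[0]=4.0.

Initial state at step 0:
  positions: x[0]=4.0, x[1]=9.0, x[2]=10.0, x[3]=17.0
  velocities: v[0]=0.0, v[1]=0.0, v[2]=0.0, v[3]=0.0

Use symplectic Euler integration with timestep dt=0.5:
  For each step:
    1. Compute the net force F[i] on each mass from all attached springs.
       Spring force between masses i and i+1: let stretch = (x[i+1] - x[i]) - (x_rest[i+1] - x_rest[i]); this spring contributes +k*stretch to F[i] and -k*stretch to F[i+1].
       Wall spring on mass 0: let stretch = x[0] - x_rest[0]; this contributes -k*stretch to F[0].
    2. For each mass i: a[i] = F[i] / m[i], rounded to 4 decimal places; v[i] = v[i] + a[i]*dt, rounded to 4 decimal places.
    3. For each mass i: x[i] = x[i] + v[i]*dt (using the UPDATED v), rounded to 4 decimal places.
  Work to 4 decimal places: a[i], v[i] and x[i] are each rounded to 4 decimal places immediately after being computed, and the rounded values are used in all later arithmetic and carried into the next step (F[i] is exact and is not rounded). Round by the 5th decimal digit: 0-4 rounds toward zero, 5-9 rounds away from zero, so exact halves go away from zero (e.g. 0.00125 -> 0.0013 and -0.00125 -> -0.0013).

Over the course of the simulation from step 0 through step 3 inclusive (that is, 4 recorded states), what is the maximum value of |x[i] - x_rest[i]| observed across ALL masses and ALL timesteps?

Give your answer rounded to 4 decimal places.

Step 0: x=[4.0000 9.0000 10.0000 17.0000] v=[0.0000 0.0000 0.0000 0.0000]
Step 1: x=[4.2500 8.0000 11.5000 16.2500] v=[0.5000 -2.0000 3.0000 -1.5000]
Step 2: x=[4.3750 6.9375 13.3125 15.3125] v=[0.2500 -2.1250 3.6250 -1.8750]
Step 3: x=[4.0469 6.8281 14.0313 14.8750] v=[-0.6563 -0.2188 1.4375 -0.8750]
Max displacement = 2.0313

Answer: 2.0313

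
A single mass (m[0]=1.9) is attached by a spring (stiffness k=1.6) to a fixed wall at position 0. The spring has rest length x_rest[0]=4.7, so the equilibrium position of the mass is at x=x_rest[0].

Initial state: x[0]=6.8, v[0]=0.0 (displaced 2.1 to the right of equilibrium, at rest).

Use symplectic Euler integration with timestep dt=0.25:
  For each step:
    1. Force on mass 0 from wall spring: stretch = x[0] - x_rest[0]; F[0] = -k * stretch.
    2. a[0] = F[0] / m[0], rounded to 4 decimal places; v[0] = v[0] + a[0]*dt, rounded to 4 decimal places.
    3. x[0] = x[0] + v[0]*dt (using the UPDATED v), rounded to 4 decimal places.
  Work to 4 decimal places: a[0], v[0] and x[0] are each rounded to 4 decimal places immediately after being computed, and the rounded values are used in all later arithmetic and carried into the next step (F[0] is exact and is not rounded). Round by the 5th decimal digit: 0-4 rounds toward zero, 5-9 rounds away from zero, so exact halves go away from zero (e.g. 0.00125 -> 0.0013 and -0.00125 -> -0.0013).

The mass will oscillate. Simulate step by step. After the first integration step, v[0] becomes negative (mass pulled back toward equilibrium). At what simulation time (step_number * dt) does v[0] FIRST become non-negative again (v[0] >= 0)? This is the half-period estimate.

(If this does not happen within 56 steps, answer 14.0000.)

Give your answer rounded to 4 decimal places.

Answer: 3.5000

Derivation:
Step 0: x=[6.8000] v=[0.0000]
Step 1: x=[6.6895] v=[-0.4421]
Step 2: x=[6.4743] v=[-0.8610]
Step 3: x=[6.1657] v=[-1.2345]
Step 4: x=[5.7799] v=[-1.5431]
Step 5: x=[5.3373] v=[-1.7705]
Step 6: x=[4.8611] v=[-1.9047]
Step 7: x=[4.3765] v=[-1.9386]
Step 8: x=[3.9089] v=[-1.8705]
Step 9: x=[3.4829] v=[-1.7040]
Step 10: x=[3.1210] v=[-1.4478]
Step 11: x=[2.8422] v=[-1.1154]
Step 12: x=[2.6611] v=[-0.7243]
Step 13: x=[2.5873] v=[-0.2951]
Step 14: x=[2.6247] v=[0.1497]
First v>=0 after going negative at step 14, time=3.5000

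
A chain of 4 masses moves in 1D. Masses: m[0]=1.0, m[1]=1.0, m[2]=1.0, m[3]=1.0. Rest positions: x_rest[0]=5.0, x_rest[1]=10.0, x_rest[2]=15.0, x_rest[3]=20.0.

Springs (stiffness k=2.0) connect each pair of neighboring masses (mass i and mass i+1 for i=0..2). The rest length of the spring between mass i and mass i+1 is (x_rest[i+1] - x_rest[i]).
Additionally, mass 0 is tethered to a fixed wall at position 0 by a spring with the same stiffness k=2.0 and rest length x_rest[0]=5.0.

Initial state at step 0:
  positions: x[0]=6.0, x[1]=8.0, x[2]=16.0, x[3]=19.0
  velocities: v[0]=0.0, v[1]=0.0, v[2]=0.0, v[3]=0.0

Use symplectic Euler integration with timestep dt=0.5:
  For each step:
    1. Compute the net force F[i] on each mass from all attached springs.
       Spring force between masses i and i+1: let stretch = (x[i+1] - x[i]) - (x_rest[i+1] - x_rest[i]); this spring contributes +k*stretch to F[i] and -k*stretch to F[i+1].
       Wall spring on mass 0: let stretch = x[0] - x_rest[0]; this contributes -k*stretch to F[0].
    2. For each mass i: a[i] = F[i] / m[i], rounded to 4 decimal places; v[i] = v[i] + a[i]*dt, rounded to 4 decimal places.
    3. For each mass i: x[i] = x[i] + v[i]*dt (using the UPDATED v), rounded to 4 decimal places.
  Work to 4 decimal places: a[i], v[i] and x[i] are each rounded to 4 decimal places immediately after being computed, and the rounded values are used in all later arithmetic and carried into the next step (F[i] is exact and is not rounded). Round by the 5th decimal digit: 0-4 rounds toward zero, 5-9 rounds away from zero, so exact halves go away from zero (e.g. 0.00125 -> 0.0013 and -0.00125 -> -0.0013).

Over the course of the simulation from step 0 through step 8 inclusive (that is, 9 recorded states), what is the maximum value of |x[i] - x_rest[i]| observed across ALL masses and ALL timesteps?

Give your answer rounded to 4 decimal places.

Answer: 2.3125

Derivation:
Step 0: x=[6.0000 8.0000 16.0000 19.0000] v=[0.0000 0.0000 0.0000 0.0000]
Step 1: x=[4.0000 11.0000 13.5000 20.0000] v=[-4.0000 6.0000 -5.0000 2.0000]
Step 2: x=[3.5000 11.7500 13.0000 20.2500] v=[-1.0000 1.5000 -1.0000 0.5000]
Step 3: x=[5.3750 9.0000 15.5000 19.3750] v=[3.7500 -5.5000 5.0000 -1.7500]
Step 4: x=[6.3750 7.6875 16.6875 19.0625] v=[2.0000 -2.6250 2.3750 -0.6250]
Step 5: x=[4.8438 10.2188 14.5625 20.0625] v=[-3.0625 5.0625 -4.2500 2.0000]
Step 6: x=[3.5782 12.2344 13.0157 20.8125] v=[-2.5313 4.0312 -3.0937 1.5000]
Step 7: x=[4.8516 10.3126 14.9766 20.1641] v=[2.5467 -3.8437 3.9218 -1.2968]
Step 8: x=[6.4297 7.9923 17.1993 19.4220] v=[3.1561 -4.6407 4.4453 -1.4843]
Max displacement = 2.3125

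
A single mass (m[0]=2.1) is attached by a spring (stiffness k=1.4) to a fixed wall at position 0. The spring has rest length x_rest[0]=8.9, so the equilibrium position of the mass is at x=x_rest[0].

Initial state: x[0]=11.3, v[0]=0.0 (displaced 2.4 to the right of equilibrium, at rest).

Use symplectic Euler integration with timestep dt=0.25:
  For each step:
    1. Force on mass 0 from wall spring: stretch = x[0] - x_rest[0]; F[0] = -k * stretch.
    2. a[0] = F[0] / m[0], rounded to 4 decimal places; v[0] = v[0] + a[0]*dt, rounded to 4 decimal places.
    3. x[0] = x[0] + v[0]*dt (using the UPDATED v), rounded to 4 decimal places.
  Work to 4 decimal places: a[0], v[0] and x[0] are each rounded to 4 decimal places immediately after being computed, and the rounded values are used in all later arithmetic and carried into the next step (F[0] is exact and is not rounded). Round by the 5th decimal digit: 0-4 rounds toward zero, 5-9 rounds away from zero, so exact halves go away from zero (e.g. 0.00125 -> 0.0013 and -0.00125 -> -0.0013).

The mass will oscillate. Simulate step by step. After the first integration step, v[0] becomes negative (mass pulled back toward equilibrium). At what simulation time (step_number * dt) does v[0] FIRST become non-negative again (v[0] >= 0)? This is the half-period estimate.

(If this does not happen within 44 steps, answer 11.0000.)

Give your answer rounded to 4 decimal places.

Step 0: x=[11.3000] v=[0.0000]
Step 1: x=[11.2000] v=[-0.4000]
Step 2: x=[11.0042] v=[-0.7833]
Step 3: x=[10.7207] v=[-1.1340]
Step 4: x=[10.3613] v=[-1.4375]
Step 5: x=[9.9410] v=[-1.6811]
Step 6: x=[9.4774] v=[-1.8546]
Step 7: x=[8.9897] v=[-1.9508]
Step 8: x=[8.4983] v=[-1.9658]
Step 9: x=[8.0236] v=[-1.8989]
Step 10: x=[7.5854] v=[-1.7528]
Step 11: x=[7.2020] v=[-1.5337]
Step 12: x=[6.8893] v=[-1.2507]
Step 13: x=[6.6604] v=[-0.9156]
Step 14: x=[6.5248] v=[-0.5423]
Step 15: x=[6.4882] v=[-0.1464]
Step 16: x=[6.5521] v=[0.2556]
First v>=0 after going negative at step 16, time=4.0000

Answer: 4.0000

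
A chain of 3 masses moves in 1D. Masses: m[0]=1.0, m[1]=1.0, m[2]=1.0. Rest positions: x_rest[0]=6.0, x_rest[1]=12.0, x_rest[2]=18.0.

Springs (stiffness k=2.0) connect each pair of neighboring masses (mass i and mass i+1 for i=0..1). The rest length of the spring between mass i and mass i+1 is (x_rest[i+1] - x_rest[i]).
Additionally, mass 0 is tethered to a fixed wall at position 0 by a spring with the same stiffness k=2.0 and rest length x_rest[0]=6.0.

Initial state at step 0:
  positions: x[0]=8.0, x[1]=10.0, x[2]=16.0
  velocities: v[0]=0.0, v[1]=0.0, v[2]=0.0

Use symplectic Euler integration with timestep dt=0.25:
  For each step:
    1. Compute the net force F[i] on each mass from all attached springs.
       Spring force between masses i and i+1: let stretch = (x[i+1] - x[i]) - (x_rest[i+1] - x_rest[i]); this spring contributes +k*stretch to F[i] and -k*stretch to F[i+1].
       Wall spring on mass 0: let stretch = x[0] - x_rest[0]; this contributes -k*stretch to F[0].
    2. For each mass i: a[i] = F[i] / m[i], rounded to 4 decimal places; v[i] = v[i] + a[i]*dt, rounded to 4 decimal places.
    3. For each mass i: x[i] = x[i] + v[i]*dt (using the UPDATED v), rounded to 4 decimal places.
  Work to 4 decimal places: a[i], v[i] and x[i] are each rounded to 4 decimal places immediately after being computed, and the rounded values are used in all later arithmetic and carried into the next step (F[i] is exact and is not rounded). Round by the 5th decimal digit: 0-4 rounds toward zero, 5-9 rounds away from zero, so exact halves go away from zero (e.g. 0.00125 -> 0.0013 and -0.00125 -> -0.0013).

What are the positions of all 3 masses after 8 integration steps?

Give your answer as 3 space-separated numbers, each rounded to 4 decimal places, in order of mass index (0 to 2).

Answer: 5.5274 10.0726 19.1304

Derivation:
Step 0: x=[8.0000 10.0000 16.0000] v=[0.0000 0.0000 0.0000]
Step 1: x=[7.2500 10.5000 16.0000] v=[-3.0000 2.0000 0.0000]
Step 2: x=[6.0000 11.2813 16.0625] v=[-5.0000 3.1250 0.2500]
Step 3: x=[4.6602 12.0001 16.2774] v=[-5.3594 2.8750 0.8594]
Step 4: x=[3.6553 12.3360 16.7076] v=[-4.0196 1.3437 1.7208]
Step 5: x=[3.2786 12.1333 17.3414] v=[-1.5069 -0.8109 2.5350]
Step 6: x=[3.5989 11.4748 18.0742] v=[1.2812 -2.6342 2.9310]
Step 7: x=[4.4538 10.6567 18.7320] v=[3.4197 -3.2725 2.6313]
Step 8: x=[5.5274 10.0726 19.1304] v=[4.2943 -2.3363 1.5937]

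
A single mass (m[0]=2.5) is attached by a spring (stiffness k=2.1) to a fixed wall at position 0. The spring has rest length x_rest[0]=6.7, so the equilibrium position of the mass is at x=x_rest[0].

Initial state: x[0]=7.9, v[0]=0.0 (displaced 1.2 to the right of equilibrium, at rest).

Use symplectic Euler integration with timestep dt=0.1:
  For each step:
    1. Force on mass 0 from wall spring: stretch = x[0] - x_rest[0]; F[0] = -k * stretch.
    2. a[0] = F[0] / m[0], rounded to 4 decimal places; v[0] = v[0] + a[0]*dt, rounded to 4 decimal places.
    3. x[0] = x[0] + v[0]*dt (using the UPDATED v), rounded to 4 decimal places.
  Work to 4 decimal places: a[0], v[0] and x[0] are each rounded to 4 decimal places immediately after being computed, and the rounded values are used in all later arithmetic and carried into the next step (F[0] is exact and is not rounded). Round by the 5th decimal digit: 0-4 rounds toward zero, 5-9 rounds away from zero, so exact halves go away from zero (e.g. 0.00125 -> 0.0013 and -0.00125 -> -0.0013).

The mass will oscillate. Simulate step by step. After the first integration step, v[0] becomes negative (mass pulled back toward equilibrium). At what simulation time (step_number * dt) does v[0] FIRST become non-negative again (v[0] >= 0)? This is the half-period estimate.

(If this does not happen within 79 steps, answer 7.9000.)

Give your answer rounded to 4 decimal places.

Answer: 3.5000

Derivation:
Step 0: x=[7.9000] v=[0.0000]
Step 1: x=[7.8899] v=[-0.1008]
Step 2: x=[7.8698] v=[-0.2008]
Step 3: x=[7.8399] v=[-0.2991]
Step 4: x=[7.8004] v=[-0.3949]
Step 5: x=[7.7517] v=[-0.4873]
Step 6: x=[7.6941] v=[-0.5756]
Step 7: x=[7.6282] v=[-0.6591]
Step 8: x=[7.5545] v=[-0.7371]
Step 9: x=[7.4736] v=[-0.8089]
Step 10: x=[7.3862] v=[-0.8739]
Step 11: x=[7.2931] v=[-0.9315]
Step 12: x=[7.1950] v=[-0.9813]
Step 13: x=[7.0927] v=[-1.0229]
Step 14: x=[6.9871] v=[-1.0559]
Step 15: x=[6.8791] v=[-1.0800]
Step 16: x=[6.7696] v=[-1.0950]
Step 17: x=[6.6595] v=[-1.1009]
Step 18: x=[6.5498] v=[-1.0975]
Step 19: x=[6.4413] v=[-1.0849]
Step 20: x=[6.3350] v=[-1.0632]
Step 21: x=[6.2318] v=[-1.0325]
Step 22: x=[6.1325] v=[-0.9932]
Step 23: x=[6.0380] v=[-0.9455]
Step 24: x=[5.9490] v=[-0.8899]
Step 25: x=[5.8663] v=[-0.8268]
Step 26: x=[5.7906] v=[-0.7568]
Step 27: x=[5.7226] v=[-0.6804]
Step 28: x=[5.6628] v=[-0.5983]
Step 29: x=[5.6117] v=[-0.5112]
Step 30: x=[5.5697] v=[-0.4198]
Step 31: x=[5.5372] v=[-0.3249]
Step 32: x=[5.5145] v=[-0.2272]
Step 33: x=[5.5017] v=[-0.1276]
Step 34: x=[5.4990] v=[-0.0269]
Step 35: x=[5.5064] v=[0.0740]
First v>=0 after going negative at step 35, time=3.5000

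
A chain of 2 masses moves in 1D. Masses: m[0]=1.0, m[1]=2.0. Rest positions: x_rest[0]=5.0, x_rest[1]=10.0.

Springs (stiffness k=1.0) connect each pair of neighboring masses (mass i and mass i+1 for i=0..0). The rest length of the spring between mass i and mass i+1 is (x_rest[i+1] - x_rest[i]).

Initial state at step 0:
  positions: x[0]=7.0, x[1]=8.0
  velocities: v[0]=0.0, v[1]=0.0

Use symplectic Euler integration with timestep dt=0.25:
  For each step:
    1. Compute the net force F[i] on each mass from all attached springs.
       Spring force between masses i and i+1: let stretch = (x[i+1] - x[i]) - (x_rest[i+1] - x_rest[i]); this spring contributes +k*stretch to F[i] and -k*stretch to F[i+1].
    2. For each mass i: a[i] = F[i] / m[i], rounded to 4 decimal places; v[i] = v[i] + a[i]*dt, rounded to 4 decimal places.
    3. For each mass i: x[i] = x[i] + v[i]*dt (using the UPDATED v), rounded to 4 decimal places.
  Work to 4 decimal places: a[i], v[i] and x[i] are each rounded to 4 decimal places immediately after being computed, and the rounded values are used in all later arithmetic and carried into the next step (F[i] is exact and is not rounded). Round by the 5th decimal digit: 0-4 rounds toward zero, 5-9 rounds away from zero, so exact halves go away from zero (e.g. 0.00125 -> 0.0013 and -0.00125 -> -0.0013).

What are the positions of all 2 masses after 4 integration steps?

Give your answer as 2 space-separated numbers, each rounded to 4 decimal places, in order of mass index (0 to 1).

Step 0: x=[7.0000 8.0000] v=[0.0000 0.0000]
Step 1: x=[6.7500 8.1250] v=[-1.0000 0.5000]
Step 2: x=[6.2734 8.3633] v=[-1.9063 0.9531]
Step 3: x=[5.6150 8.6925] v=[-2.6338 1.3169]
Step 4: x=[4.8364 9.0818] v=[-3.1144 1.5572]

Answer: 4.8364 9.0818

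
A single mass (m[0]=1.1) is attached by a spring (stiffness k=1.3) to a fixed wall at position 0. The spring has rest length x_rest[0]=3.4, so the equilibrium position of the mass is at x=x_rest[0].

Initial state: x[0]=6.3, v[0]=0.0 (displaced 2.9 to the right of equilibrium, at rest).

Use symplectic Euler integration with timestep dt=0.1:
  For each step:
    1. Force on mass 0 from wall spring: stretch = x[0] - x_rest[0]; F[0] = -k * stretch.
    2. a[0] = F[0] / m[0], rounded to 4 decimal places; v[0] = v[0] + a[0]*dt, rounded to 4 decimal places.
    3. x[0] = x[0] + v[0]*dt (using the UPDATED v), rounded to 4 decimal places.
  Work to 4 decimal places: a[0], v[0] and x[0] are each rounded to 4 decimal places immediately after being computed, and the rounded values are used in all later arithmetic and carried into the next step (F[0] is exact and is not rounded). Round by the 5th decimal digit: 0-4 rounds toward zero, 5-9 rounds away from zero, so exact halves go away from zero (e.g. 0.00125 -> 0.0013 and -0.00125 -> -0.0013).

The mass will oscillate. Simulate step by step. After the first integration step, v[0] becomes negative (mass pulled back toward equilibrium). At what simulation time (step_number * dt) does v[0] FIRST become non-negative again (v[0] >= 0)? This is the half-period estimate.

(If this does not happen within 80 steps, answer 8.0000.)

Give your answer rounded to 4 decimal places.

Answer: 2.9000

Derivation:
Step 0: x=[6.3000] v=[0.0000]
Step 1: x=[6.2657] v=[-0.3427]
Step 2: x=[6.1976] v=[-0.6814]
Step 3: x=[6.0964] v=[-1.0120]
Step 4: x=[5.9633] v=[-1.3307]
Step 5: x=[5.7999] v=[-1.6336]
Step 6: x=[5.6082] v=[-1.9172]
Step 7: x=[5.3904] v=[-2.1782]
Step 8: x=[5.1491] v=[-2.4134]
Step 9: x=[4.8871] v=[-2.6201]
Step 10: x=[4.6075] v=[-2.7959]
Step 11: x=[4.3136] v=[-2.9386]
Step 12: x=[4.0089] v=[-3.0466]
Step 13: x=[3.6970] v=[-3.1186]
Step 14: x=[3.3816] v=[-3.1537]
Step 15: x=[3.0665] v=[-3.1515]
Step 16: x=[2.7553] v=[-3.1121]
Step 17: x=[2.4517] v=[-3.0359]
Step 18: x=[2.1593] v=[-2.9238]
Step 19: x=[1.8816] v=[-2.7772]
Step 20: x=[1.6218] v=[-2.5978]
Step 21: x=[1.3830] v=[-2.3877]
Step 22: x=[1.1681] v=[-2.1493]
Step 23: x=[0.9796] v=[-1.8855]
Step 24: x=[0.8197] v=[-1.5995]
Step 25: x=[0.6902] v=[-1.2946]
Step 26: x=[0.5928] v=[-0.9744]
Step 27: x=[0.5285] v=[-0.6426]
Step 28: x=[0.4982] v=[-0.3032]
Step 29: x=[0.5022] v=[0.0397]
First v>=0 after going negative at step 29, time=2.9000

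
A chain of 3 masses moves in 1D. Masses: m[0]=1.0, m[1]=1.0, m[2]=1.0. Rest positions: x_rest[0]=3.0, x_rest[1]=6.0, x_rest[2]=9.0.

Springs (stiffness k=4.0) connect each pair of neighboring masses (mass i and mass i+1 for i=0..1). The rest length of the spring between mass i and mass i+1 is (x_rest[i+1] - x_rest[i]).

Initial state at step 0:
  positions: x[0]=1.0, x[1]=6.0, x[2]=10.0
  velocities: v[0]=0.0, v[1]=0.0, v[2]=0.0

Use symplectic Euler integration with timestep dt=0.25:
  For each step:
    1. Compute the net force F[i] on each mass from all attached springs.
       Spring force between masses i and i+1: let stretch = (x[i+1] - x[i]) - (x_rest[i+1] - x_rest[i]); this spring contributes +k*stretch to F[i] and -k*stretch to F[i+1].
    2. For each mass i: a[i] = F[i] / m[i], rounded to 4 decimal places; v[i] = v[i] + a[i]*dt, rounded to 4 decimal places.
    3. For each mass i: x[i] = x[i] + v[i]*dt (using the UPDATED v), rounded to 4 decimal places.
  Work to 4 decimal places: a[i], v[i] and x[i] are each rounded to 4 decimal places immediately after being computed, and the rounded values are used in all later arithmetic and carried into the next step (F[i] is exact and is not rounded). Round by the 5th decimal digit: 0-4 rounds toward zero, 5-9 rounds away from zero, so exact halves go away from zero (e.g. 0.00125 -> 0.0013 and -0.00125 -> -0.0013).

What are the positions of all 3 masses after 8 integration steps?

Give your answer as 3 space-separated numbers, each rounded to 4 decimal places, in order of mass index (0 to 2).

Step 0: x=[1.0000 6.0000 10.0000] v=[0.0000 0.0000 0.0000]
Step 1: x=[1.5000 5.7500 9.7500] v=[2.0000 -1.0000 -1.0000]
Step 2: x=[2.3125 5.4375 9.2500] v=[3.2500 -1.2500 -2.0000]
Step 3: x=[3.1563 5.2969 8.5469] v=[3.3750 -0.5625 -2.8125]
Step 4: x=[3.7852 5.4336 7.7813] v=[2.5156 0.5469 -3.0625]
Step 5: x=[4.0762 5.7452 7.1788] v=[1.1640 1.2462 -2.4102]
Step 6: x=[4.0345 5.9979 6.9679] v=[-0.1670 1.0108 -0.8438]
Step 7: x=[3.7336 6.0023 7.2645] v=[-1.2036 0.0174 1.1862]
Step 8: x=[3.2499 5.7550 7.9955] v=[-1.9349 -0.9891 2.9240]

Answer: 3.2499 5.7550 7.9955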